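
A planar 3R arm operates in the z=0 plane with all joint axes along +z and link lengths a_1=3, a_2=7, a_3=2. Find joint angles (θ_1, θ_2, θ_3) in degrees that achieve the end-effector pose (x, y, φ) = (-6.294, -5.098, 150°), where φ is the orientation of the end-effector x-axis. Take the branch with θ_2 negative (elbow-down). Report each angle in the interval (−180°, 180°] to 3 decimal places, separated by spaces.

wrist centre = target − a_3·(cos φ, sin φ) = (-4.5619, -6.0980)
cos θ_2 = (57.9970−3²−7²)/(2·3·7) = -0.0001; θ_2 = -90.0041° (elbow-down)
β = atan2(-6.0980,-4.5619) = -126.8004°; ψ = atan2(-7.0000,2.9995) = -66.8049°
θ_1 = β − ψ = -59.9955°
θ_3 = φ − θ_1 − θ_2 = -60.0004° (wrapped to (-180°,180°])

-59.995 -90.004 -60.000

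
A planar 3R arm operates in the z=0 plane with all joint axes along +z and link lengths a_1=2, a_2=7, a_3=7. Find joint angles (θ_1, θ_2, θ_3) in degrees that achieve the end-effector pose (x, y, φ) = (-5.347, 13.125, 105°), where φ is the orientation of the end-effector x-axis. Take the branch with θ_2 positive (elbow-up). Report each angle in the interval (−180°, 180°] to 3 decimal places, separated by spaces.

wrist centre = target − a_3·(cos φ, sin φ) = (-3.5353, 6.3635)
cos θ_2 = (52.9925−2²−7²)/(2·2·7) = -0.0003; θ_2 = 90.0154° (elbow-up)
β = atan2(6.3635,-3.5353) = 119.0545°; ψ = atan2(7.0000,1.9981) = 74.0688°
θ_1 = β − ψ = 44.9856°
θ_3 = φ − θ_1 − θ_2 = -30.0010° (wrapped to (-180°,180°])

44.986 90.015 -30.001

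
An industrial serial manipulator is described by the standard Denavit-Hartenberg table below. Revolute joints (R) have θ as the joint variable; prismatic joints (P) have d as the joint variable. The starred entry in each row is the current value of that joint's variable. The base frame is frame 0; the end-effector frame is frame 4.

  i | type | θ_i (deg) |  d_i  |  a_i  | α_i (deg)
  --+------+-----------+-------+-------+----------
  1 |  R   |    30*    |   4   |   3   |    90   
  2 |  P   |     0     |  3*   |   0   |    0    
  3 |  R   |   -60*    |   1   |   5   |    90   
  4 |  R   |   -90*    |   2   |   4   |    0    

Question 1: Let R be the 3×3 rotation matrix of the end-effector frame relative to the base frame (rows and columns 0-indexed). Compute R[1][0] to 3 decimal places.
End-effector x-axis (col 0 of R) = (-0.5000,0.8660,-0.0000)
R[1][0] = 0.8660

0.866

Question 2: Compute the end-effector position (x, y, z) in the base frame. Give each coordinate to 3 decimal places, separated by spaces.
3.263 1.884 -1.330

after link 1: o_1 = (2.5981, 1.5000, 4.0000)
after link 2: o_2 = (4.0981, -1.0981, 4.0000)
after link 3: o_3 = (6.7631, -0.7141, -0.3301)
after link 4: o_4 = (3.2631, 1.8840, -1.3301)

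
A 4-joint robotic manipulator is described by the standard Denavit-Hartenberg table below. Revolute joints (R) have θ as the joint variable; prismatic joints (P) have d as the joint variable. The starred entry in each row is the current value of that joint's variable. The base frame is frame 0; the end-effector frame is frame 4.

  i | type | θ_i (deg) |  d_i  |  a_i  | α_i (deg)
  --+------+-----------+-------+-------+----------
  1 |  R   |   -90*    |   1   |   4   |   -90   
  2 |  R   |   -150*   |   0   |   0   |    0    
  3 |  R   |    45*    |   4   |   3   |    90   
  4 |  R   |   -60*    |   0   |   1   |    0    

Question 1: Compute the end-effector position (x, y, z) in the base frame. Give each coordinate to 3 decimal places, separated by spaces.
3.134 -3.094 4.381

after link 1: o_1 = (0.0000, -4.0000, 1.0000)
after link 2: o_2 = (0.0000, -4.0000, 1.0000)
after link 3: o_3 = (4.0000, -3.2235, 3.8978)
after link 4: o_4 = (3.1340, -3.0941, 4.3807)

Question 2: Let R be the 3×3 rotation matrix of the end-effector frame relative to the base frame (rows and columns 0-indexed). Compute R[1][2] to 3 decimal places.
0.966

End-effector z-axis (col 2 of R) = (0.0000,0.9659,-0.2588)
R[1][2] = 0.9659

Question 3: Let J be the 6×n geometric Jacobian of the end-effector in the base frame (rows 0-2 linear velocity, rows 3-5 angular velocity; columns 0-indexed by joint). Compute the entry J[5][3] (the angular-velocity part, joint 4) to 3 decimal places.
axis z_3 = (0.0000,0.9659,-0.2588); lever o_n−o_3 = (-0.8660,0.1294,0.4830)
cross product → J_v[:, 3] = (0.5000,0.2241,0.8365)
J_ω[:, 3] = z_3
entry J[5][3] = -0.2588

-0.259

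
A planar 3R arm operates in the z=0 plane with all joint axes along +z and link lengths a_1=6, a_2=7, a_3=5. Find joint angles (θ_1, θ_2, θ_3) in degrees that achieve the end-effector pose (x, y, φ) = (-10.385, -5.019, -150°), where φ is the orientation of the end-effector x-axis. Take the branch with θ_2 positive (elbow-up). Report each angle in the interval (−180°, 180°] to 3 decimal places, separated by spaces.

135.003 119.995 -44.998

wrist centre = target − a_3·(cos φ, sin φ) = (-6.0549, -2.5190)
cos θ_2 = (43.0068−6²−7²)/(2·6·7) = -0.4999; θ_2 = 119.9946° (elbow-up)
β = atan2(-2.5190,-6.0549) = -157.4113°; ψ = atan2(6.0625,2.5006) = 67.5856°
θ_1 = β − ψ = -224.9969°
θ_3 = φ − θ_1 − θ_2 = -44.9977° (wrapped to (-180°,180°])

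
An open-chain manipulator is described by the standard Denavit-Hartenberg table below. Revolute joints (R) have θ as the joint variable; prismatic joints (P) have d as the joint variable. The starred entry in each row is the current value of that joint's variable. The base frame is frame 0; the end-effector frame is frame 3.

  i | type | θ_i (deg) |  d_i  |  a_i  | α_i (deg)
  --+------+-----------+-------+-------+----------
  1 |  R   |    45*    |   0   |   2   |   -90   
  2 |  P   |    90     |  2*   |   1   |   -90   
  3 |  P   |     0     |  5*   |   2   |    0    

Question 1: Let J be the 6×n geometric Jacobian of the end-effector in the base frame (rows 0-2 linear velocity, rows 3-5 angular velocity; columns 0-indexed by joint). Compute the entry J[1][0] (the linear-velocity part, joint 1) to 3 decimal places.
axis z_0 = ẑ; lever o_n−o_0 = (-3.5355,-0.7071,-3.0000)
cross product → J_v[:, 0] = (0.7071,-3.5355,0.0000)
J_ω[:, 0] = z_0
entry J[1][0] = -3.5355

-3.536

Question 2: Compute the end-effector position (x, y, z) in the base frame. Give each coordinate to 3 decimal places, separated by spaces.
-3.536 -0.707 -3.000

after link 1: o_1 = (1.4142, 1.4142, 0.0000)
after link 2: o_2 = (0.0000, 2.8284, -1.0000)
after link 3: o_3 = (-3.5355, -0.7071, -3.0000)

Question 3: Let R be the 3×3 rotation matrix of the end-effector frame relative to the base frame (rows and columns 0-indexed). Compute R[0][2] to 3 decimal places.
-0.707

End-effector z-axis (col 2 of R) = (-0.7071,-0.7071,-0.0000)
R[0][2] = -0.7071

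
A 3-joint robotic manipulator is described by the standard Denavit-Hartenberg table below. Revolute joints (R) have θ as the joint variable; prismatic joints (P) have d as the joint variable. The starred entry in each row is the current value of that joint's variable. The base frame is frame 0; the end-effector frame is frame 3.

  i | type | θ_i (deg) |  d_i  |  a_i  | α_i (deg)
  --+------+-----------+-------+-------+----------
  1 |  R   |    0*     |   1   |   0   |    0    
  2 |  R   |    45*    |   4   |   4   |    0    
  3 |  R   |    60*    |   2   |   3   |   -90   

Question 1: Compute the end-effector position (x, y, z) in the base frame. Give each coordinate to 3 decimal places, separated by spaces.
after link 1: o_1 = (0.0000, 0.0000, 1.0000)
after link 2: o_2 = (2.8284, 2.8284, 5.0000)
after link 3: o_3 = (2.0520, 5.7262, 7.0000)

2.052 5.726 7.000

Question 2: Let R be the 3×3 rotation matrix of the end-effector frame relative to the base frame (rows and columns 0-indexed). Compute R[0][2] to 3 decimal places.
-0.966

End-effector z-axis (col 2 of R) = (-0.9659,-0.2588,0.0000)
R[0][2] = -0.9659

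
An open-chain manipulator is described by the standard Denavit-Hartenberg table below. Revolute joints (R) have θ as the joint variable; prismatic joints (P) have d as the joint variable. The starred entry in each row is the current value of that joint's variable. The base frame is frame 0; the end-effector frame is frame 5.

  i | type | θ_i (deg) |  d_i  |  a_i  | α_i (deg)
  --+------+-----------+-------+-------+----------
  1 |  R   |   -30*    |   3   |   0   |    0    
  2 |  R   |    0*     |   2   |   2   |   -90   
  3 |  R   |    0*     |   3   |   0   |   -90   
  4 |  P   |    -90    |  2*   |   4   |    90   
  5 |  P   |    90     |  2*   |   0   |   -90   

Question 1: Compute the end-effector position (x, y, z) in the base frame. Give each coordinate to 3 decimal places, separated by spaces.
after link 1: o_1 = (0.0000, 0.0000, 3.0000)
after link 2: o_2 = (1.7321, -1.0000, 5.0000)
after link 3: o_3 = (3.2321, 1.5981, 5.0000)
after link 4: o_4 = (5.2321, 5.0622, 3.0000)
after link 5: o_5 = (3.5000, 6.0622, 3.0000)

3.500 6.062 3.000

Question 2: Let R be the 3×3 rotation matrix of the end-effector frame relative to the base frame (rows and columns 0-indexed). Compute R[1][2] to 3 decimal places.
-0.866

End-effector z-axis (col 2 of R) = (-0.5000,-0.8660,-0.0000)
R[1][2] = -0.8660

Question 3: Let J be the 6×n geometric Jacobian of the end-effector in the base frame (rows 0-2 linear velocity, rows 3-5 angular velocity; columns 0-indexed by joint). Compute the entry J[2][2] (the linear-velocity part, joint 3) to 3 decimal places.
2.000

axis z_2 = (0.5000,0.8660,0.0000); lever o_n−o_2 = (1.7679,7.0622,-2.0000)
cross product → J_v[:, 2] = (-1.7321,1.0000,2.0000)
J_ω[:, 2] = z_2
entry J[2][2] = 2.0000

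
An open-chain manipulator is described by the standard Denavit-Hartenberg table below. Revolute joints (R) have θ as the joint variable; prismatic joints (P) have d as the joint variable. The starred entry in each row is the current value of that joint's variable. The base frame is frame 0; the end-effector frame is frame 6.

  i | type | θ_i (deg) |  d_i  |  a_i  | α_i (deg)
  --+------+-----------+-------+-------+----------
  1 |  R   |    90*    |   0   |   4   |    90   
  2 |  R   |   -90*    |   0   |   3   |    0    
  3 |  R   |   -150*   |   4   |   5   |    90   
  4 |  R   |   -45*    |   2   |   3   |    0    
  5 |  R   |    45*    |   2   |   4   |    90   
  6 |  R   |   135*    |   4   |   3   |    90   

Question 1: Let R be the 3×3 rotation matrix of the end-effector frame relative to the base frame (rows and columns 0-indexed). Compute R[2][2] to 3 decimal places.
0.966

End-effector z-axis (col 2 of R) = (-0.0000,0.2588,0.9659)
R[2][2] = 0.9659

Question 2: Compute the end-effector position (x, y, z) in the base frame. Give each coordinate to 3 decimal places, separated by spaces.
after link 1: o_1 = (0.0000, 4.0000, 0.0000)
after link 2: o_2 = (0.0000, 4.0000, -3.0000)
after link 3: o_3 = (4.0000, 1.5000, 1.3301)
after link 4: o_4 = (1.8787, 2.1714, 4.1672)
after link 5: o_5 = (1.8787, 1.9034, 8.6313)
after link 6: o_6 = (-2.1213, 4.8012, 7.8549)

-2.121 4.801 7.855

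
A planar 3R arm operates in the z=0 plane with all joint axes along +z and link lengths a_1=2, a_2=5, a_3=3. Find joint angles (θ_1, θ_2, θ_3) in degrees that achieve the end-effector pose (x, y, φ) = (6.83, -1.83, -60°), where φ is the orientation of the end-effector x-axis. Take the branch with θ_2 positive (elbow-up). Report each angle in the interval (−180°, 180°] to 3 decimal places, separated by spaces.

-60.001 90.003 -90.002

wrist centre = target − a_3·(cos φ, sin φ) = (5.3300, 0.7681)
cos θ_2 = (28.9988−2²−5²)/(2·2·5) = -0.0001; θ_2 = 90.0033° (elbow-up)
β = atan2(0.7681,5.3300) = 8.2001°; ψ = atan2(5.0000,1.9997) = 68.2015°
θ_1 = β − ψ = -60.0013°
θ_3 = φ − θ_1 − θ_2 = -90.0020° (wrapped to (-180°,180°])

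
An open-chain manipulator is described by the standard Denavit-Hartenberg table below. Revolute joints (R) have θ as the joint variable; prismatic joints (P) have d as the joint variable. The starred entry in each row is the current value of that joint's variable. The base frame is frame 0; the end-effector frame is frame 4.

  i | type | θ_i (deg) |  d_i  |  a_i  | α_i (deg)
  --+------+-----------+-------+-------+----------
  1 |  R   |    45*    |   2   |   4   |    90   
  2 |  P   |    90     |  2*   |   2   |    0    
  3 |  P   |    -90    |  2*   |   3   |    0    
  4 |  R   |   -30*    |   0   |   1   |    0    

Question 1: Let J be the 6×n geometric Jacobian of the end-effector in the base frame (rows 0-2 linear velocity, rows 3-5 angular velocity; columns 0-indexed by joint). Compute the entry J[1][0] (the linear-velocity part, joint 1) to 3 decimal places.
axis z_0 = ẑ; lever o_n−o_0 = (8.3905,2.7337,3.5000)
cross product → J_v[:, 0] = (-2.7337,8.3905,0.0000)
J_ω[:, 0] = z_0
entry J[1][0] = 8.3905

8.391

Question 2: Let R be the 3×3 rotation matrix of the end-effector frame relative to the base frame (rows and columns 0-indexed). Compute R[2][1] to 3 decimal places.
End-effector y-axis (col 1 of R) = (0.3536,0.3536,0.8660)
R[2][1] = 0.8660

0.866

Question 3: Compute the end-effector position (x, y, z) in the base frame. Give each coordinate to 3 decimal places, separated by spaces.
8.391 2.734 3.500

after link 1: o_1 = (2.8284, 2.8284, 2.0000)
after link 2: o_2 = (4.2426, 1.4142, 4.0000)
after link 3: o_3 = (7.7782, 2.1213, 4.0000)
after link 4: o_4 = (8.3905, 2.7337, 3.5000)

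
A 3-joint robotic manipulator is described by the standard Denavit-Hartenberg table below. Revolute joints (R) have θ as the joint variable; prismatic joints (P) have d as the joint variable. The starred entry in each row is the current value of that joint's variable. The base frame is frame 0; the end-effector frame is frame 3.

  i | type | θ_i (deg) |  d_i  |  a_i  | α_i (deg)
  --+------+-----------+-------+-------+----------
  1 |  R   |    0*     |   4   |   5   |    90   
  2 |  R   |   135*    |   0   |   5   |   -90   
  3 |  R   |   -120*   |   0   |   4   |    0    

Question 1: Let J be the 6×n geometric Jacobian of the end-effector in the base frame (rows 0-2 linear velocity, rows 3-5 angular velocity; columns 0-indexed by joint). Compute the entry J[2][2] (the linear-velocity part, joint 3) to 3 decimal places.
axis z_2 = (-0.7071,-0.0000,-0.7071); lever o_n−o_2 = (1.4142,-3.4641,-1.4142)
cross product → J_v[:, 2] = (-2.4495,-2.0000,2.4495)
J_ω[:, 2] = z_2
entry J[2][2] = 2.4495

2.449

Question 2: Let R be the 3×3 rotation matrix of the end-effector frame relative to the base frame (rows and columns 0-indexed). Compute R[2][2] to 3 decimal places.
-0.707

End-effector z-axis (col 2 of R) = (-0.7071,-0.0000,-0.7071)
R[2][2] = -0.7071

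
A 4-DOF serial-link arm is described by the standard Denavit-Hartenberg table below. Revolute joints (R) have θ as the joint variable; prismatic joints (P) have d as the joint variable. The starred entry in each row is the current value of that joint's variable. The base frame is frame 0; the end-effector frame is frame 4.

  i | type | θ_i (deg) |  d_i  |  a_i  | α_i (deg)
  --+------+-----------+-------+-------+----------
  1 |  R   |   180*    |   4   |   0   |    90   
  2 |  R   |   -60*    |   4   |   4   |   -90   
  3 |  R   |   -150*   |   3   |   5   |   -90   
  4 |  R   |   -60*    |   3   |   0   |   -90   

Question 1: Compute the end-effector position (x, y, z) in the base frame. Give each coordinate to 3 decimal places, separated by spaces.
-3.183 9.098 4.487

after link 1: o_1 = (0.0000, 0.0000, 4.0000)
after link 2: o_2 = (-2.0000, 4.0000, 0.5359)
after link 3: o_3 = (-2.4330, 6.5000, 5.7859)
after link 4: o_4 = (-3.1830, 9.0981, 4.4869)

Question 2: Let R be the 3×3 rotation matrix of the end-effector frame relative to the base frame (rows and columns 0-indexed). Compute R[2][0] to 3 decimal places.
0.808

End-effector x-axis (col 0 of R) = (-0.5335,0.2500,0.8080)
R[2][0] = 0.8080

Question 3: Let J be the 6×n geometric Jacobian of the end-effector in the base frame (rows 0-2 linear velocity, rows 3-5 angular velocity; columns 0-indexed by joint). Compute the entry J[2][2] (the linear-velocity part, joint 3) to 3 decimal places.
axis z_2 = (-0.8660,0.0000,0.5000); lever o_n−o_2 = (-1.1830,5.0981,3.9510)
cross product → J_v[:, 2] = (-2.5490,2.8301,-4.4151)
J_ω[:, 2] = z_2
entry J[2][2] = -4.4151

-4.415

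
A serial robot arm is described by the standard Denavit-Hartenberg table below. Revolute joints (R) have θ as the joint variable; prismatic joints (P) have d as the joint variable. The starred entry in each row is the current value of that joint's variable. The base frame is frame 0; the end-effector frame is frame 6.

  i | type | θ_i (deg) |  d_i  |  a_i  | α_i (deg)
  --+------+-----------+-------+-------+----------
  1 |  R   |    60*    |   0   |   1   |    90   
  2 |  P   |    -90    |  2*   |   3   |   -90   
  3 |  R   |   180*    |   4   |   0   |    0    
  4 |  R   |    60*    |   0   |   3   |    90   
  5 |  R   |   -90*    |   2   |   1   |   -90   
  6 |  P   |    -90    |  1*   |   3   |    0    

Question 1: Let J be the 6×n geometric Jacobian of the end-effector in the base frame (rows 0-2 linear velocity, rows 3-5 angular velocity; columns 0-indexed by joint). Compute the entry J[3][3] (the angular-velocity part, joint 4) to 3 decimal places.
0.500

axis z_3 = (0.5000,0.8660,0.0000); lever o_n−o_3 = (0.3349,-1.3481,6.3301)
cross product → J_v[:, 3] = (5.4821,-3.1651,-0.9641)
J_ω[:, 3] = z_3
entry J[3][3] = 0.5000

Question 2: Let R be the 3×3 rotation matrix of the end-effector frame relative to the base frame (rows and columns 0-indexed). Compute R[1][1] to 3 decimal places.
End-effector y-axis (col 1 of R) = (-0.5000,-0.8660,-0.0000)
R[1][1] = -0.8660

-0.866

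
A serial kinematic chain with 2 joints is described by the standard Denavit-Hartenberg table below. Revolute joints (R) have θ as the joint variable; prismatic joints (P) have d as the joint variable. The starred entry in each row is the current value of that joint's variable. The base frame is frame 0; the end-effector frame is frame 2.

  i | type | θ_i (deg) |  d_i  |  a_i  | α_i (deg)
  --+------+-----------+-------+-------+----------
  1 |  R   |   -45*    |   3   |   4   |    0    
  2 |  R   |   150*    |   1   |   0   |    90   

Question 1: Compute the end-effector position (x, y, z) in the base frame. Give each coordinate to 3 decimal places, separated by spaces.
after link 1: o_1 = (2.8284, -2.8284, 3.0000)
after link 2: o_2 = (2.8284, -2.8284, 4.0000)

2.828 -2.828 4.000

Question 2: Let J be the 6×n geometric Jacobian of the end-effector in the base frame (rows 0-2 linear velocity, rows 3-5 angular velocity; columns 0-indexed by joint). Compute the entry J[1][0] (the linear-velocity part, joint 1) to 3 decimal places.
axis z_0 = ẑ; lever o_n−o_0 = (2.8284,-2.8284,4.0000)
cross product → J_v[:, 0] = (2.8284,2.8284,-0.0000)
J_ω[:, 0] = z_0
entry J[1][0] = 2.8284

2.828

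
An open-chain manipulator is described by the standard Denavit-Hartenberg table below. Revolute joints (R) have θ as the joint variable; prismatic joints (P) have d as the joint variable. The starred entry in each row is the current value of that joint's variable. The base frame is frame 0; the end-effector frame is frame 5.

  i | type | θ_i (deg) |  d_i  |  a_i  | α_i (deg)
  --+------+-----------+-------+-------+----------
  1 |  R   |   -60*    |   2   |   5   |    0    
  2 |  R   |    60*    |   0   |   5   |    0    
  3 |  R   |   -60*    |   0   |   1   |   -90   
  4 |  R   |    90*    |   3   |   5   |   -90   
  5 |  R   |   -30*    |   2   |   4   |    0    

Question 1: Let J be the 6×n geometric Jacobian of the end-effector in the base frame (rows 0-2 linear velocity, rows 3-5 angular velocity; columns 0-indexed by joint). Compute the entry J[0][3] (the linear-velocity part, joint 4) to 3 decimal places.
-4.232

axis z_3 = (0.8660,0.5000,0.0000); lever o_n−o_3 = (3.3301,4.2321,-8.4641)
cross product → J_v[:, 3] = (-4.2321,7.3301,2.0000)
J_ω[:, 3] = z_3
entry J[0][3] = -4.2321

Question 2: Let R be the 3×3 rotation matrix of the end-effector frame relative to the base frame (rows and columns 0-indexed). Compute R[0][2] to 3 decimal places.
End-effector z-axis (col 2 of R) = (-0.5000,0.8660,-0.0000)
R[0][2] = -0.5000

-0.500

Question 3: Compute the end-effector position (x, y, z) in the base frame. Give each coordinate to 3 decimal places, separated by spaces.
after link 1: o_1 = (2.5000, -4.3301, 2.0000)
after link 2: o_2 = (7.5000, -4.3301, 2.0000)
after link 3: o_3 = (8.0000, -5.1962, 2.0000)
after link 4: o_4 = (10.5981, -3.6962, -3.0000)
after link 5: o_5 = (11.3301, -0.9641, -6.4641)

11.330 -0.964 -6.464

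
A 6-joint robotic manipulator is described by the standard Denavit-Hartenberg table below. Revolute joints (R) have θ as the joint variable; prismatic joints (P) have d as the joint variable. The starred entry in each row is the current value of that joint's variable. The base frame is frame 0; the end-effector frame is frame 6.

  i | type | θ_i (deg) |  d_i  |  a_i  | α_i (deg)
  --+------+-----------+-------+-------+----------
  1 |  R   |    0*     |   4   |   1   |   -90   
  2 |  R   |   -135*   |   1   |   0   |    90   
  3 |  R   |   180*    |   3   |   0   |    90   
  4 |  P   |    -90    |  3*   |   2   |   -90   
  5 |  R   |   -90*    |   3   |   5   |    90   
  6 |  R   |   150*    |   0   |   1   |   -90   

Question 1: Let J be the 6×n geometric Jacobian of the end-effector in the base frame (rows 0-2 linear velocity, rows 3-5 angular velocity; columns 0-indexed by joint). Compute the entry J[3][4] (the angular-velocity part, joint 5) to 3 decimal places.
0.707

axis z_4 = (0.7071,0.0000,-0.7071); lever o_n−o_4 = (2.4749,4.1340,-2.4749)
cross product → J_v[:, 4] = (2.9232,-0.0000,2.9232)
J_ω[:, 4] = z_4
entry J[3][4] = 0.7071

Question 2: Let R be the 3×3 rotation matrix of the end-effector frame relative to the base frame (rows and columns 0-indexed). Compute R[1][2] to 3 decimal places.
-0.500

End-effector z-axis (col 2 of R) = (-0.6124,-0.5000,0.6124)
R[1][2] = -0.5000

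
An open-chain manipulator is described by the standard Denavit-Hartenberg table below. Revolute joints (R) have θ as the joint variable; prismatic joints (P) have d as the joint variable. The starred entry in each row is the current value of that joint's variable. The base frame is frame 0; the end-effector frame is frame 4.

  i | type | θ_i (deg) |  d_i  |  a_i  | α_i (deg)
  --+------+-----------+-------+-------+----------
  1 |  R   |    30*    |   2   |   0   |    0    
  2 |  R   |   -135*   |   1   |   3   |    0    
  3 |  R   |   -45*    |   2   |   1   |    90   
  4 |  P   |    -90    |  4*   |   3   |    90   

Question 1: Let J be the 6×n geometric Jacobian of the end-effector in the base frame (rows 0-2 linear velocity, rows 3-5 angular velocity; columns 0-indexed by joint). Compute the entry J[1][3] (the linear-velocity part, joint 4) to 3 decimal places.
0.866

prismatic axis z_3 = (-0.5000,0.8660,0.0000)
J_v[:, 3] = z_3; J_ω[:, 3] = (0,0,0)
entry J[1][3] = 0.8660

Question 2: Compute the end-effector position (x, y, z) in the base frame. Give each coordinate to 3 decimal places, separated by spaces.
after link 1: o_1 = (0.0000, 0.0000, 2.0000)
after link 2: o_2 = (-0.7765, -2.8978, 3.0000)
after link 3: o_3 = (-1.6425, -3.3978, 5.0000)
after link 4: o_4 = (-3.6425, 0.0663, 2.0000)

-3.642 0.066 2.000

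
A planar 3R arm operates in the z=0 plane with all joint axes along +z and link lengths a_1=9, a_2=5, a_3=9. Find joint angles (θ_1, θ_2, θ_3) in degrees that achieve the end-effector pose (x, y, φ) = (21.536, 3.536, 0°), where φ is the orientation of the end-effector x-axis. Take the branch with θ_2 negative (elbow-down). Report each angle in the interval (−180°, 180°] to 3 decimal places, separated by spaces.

wrist centre = target − a_3·(cos φ, sin φ) = (12.5360, 3.5360)
cos θ_2 = (169.6546−9²−5²)/(2·9·5) = 0.7073; θ_2 = -44.9865° (elbow-down)
β = atan2(3.5360,12.5360) = 15.7520°; ψ = atan2(-3.5347,12.5364) = -15.7461°
θ_1 = β − ψ = 31.4981°
θ_3 = φ − θ_1 − θ_2 = 13.4884° (wrapped to (-180°,180°])

31.498 -44.987 13.488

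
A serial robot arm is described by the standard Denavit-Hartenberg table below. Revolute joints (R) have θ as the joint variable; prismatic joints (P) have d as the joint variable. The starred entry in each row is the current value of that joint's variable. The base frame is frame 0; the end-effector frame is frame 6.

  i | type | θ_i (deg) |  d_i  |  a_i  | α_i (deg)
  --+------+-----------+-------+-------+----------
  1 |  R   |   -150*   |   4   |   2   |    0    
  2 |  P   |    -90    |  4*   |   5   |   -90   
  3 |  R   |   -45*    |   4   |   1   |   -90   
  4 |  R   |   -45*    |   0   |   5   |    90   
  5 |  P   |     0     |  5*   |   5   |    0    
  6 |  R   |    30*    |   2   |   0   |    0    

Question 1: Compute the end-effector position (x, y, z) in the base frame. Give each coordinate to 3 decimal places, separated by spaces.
-19.210 -2.769 10.207

after link 1: o_1 = (-1.7321, -1.0000, 4.0000)
after link 2: o_2 = (-4.2321, 3.3301, 8.0000)
after link 3: o_3 = (-8.0497, 1.9425, 8.7071)
after link 4: o_4 = (-12.3616, 2.3398, 11.2071)
after link 5: o_5 = (-18.4853, -1.1957, 11.2071)
after link 6: o_6 = (-19.2100, -2.7689, 10.2071)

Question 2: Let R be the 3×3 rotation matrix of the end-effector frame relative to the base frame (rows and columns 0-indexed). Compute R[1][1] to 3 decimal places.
End-effector y-axis (col 1 of R) = (0.1250,0.4906,-0.8624)
R[1][1] = 0.4906

0.491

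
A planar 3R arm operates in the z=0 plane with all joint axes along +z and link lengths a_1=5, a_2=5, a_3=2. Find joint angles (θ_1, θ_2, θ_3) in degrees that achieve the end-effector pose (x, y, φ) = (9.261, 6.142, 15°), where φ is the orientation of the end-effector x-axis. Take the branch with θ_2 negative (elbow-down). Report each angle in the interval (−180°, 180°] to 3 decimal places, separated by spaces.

wrist centre = target − a_3·(cos φ, sin φ) = (7.3291, 5.6244)
cos θ_2 = (85.3499−5²−5²)/(2·5·5) = 0.7070; θ_2 = -45.0089° (elbow-down)
β = atan2(5.6244,7.3291) = 37.5025°; ψ = atan2(-3.5361,8.5350) = -22.5044°
θ_1 = β − ψ = 60.0069°
θ_3 = φ − θ_1 − θ_2 = 0.0019° (wrapped to (-180°,180°])

60.007 -45.009 0.002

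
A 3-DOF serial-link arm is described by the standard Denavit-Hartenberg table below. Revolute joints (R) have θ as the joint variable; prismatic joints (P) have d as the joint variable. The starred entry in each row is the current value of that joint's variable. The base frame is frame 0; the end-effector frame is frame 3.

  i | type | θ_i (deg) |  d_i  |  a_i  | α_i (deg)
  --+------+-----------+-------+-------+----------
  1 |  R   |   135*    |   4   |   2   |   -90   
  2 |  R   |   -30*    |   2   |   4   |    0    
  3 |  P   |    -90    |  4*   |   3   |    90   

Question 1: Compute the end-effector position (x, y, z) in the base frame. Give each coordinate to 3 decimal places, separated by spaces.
-7.046 -1.440 8.598

after link 1: o_1 = (-1.4142, 1.4142, 4.0000)
after link 2: o_2 = (-5.2779, 2.4495, 6.0000)
after link 3: o_3 = (-7.0457, -1.4396, 8.5981)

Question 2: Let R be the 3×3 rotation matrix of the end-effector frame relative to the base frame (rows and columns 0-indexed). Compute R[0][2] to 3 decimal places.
End-effector z-axis (col 2 of R) = (0.6124,-0.6124,-0.5000)
R[0][2] = 0.6124

0.612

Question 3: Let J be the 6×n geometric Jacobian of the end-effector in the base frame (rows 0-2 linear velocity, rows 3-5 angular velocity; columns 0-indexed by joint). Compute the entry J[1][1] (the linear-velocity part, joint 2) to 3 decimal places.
3.251

axis z_1 = (-0.7071,-0.7071,0.0000); lever o_n−o_1 = (-5.6315,-2.8538,4.5981)
cross product → J_v[:, 1] = (-3.2513,3.2513,-1.9641)
J_ω[:, 1] = z_1
entry J[1][1] = 3.2513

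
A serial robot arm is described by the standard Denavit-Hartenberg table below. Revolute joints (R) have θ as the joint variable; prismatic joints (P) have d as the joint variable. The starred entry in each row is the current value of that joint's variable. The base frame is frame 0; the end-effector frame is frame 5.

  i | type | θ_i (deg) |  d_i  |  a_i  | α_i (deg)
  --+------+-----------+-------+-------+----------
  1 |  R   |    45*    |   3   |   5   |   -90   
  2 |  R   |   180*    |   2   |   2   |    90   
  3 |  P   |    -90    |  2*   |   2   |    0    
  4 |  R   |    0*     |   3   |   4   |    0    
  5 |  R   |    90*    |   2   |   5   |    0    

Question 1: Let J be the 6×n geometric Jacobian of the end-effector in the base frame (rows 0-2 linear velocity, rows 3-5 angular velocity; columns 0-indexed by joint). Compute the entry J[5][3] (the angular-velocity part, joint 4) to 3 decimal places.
axis z_3 = (0.0000,0.0000,-1.0000); lever o_n−o_3 = (-0.7071,-6.3640,-5.0000)
cross product → J_v[:, 3] = (-6.3640,0.7071,0.0000)
J_ω[:, 3] = z_3
entry J[5][3] = -1.0000

-1.000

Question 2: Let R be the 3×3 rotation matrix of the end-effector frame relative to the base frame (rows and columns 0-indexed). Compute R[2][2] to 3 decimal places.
-1.000

End-effector z-axis (col 2 of R) = (0.0000,0.0000,-1.0000)
R[2][2] = -1.0000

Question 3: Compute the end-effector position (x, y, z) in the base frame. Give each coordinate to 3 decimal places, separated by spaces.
after link 1: o_1 = (3.5355, 3.5355, 3.0000)
after link 2: o_2 = (0.7071, 3.5355, 3.0000)
after link 3: o_3 = (2.1213, 2.1213, 1.0000)
after link 4: o_4 = (4.9497, -0.7071, -2.0000)
after link 5: o_5 = (1.4142, -4.2426, -4.0000)

1.414 -4.243 -4.000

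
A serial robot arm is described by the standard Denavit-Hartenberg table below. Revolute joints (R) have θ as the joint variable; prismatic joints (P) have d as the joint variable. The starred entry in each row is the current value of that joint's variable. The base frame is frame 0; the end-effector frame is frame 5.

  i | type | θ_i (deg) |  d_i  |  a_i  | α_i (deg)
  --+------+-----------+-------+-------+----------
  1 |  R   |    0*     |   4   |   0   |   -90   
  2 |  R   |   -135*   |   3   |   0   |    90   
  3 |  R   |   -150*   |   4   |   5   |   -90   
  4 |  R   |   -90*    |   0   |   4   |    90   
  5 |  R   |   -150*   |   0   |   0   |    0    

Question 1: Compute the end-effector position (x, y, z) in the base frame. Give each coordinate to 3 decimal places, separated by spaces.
after link 1: o_1 = (0.0000, 0.0000, 4.0000)
after link 2: o_2 = (0.0000, 3.0000, 4.0000)
after link 3: o_3 = (0.2334, 0.5000, -1.8903)
after link 4: o_4 = (-2.5950, 0.5000, -4.7187)
after link 5: o_5 = (-2.5950, 0.5000, -4.7187)

-2.595 0.500 -4.719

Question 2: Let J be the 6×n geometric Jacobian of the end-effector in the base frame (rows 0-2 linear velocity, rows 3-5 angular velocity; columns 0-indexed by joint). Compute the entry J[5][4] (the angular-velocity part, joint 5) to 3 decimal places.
axis z_4 = (-0.6124,0.5000,0.6124); lever o_n−o_4 = (0.0000,0.0000,0.0000)
cross product → J_v[:, 4] = (0.0000,0.0000,-0.0000)
J_ω[:, 4] = z_4
entry J[5][4] = 0.6124

0.612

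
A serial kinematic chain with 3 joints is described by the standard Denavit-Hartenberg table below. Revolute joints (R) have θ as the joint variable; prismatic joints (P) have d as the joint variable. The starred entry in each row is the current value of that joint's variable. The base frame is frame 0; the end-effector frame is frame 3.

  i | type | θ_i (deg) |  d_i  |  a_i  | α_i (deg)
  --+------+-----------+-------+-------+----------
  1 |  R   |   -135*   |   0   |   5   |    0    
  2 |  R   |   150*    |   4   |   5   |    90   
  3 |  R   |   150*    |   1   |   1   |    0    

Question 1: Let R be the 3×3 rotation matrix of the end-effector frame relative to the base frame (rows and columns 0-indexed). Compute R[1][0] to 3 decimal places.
-0.224

End-effector x-axis (col 0 of R) = (-0.8365,-0.2241,0.5000)
R[1][0] = -0.2241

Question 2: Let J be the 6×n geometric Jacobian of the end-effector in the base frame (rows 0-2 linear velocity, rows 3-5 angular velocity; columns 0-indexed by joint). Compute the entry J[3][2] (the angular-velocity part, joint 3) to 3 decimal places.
0.259

axis z_2 = (0.2588,-0.9659,0.0000); lever o_n−o_2 = (-0.5777,-1.1901,0.5000)
cross product → J_v[:, 2] = (-0.4830,-0.1294,-0.8660)
J_ω[:, 2] = z_2
entry J[3][2] = 0.2588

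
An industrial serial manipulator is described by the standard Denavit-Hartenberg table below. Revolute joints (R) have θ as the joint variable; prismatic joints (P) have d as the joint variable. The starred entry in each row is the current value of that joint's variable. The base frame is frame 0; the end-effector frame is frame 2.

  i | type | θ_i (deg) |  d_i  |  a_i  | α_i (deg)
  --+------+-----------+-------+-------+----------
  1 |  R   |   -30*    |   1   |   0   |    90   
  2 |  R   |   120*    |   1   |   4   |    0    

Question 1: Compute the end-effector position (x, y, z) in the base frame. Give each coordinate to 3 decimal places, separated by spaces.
after link 1: o_1 = (0.0000, 0.0000, 1.0000)
after link 2: o_2 = (-2.2321, 0.1340, 4.4641)

-2.232 0.134 4.464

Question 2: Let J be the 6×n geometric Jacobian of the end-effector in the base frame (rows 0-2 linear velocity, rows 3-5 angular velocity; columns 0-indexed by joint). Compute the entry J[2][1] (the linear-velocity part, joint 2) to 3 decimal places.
-2.000

axis z_1 = (-0.5000,-0.8660,0.0000); lever o_n−o_1 = (-2.2321,0.1340,3.4641)
cross product → J_v[:, 1] = (-3.0000,1.7321,-2.0000)
J_ω[:, 1] = z_1
entry J[2][1] = -2.0000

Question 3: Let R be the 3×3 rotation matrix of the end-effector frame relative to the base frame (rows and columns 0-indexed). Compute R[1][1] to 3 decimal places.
End-effector y-axis (col 1 of R) = (-0.7500,0.4330,-0.5000)
R[1][1] = 0.4330

0.433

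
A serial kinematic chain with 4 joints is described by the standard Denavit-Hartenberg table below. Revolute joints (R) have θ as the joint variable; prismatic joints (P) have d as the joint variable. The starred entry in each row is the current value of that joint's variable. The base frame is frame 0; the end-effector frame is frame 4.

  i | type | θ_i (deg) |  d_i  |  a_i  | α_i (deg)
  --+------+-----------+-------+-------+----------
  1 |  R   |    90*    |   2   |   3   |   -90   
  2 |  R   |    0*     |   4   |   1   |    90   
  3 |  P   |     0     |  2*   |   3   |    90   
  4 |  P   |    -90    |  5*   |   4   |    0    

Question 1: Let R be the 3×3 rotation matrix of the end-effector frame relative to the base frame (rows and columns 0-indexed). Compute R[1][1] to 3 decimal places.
End-effector y-axis (col 1 of R) = (0.0000,1.0000,0.0000)
R[1][1] = 1.0000

1.000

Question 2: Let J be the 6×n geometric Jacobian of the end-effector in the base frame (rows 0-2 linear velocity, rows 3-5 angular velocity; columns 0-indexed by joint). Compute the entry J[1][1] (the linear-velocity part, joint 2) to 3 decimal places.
-2.000

axis z_1 = (-1.0000,0.0000,0.0000); lever o_n−o_1 = (1.0000,4.0000,-2.0000)
cross product → J_v[:, 1] = (-0.0000,-2.0000,-4.0000)
J_ω[:, 1] = z_1
entry J[1][1] = -2.0000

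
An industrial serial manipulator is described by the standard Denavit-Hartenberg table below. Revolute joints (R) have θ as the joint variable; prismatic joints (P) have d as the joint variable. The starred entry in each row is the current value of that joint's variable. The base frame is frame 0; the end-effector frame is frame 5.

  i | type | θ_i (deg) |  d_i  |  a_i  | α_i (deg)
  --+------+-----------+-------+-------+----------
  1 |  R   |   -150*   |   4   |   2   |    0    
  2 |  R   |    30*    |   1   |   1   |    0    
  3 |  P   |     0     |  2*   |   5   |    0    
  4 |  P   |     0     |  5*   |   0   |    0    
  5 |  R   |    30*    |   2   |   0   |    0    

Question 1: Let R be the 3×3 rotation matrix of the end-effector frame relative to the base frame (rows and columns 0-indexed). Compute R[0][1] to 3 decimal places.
1.000

End-effector y-axis (col 1 of R) = (1.0000,-0.0000,0.0000)
R[0][1] = 1.0000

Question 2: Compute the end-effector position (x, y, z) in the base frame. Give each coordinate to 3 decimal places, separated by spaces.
-4.732 -6.196 14.000

after link 1: o_1 = (-1.7321, -1.0000, 4.0000)
after link 2: o_2 = (-2.2321, -1.8660, 5.0000)
after link 3: o_3 = (-4.7321, -6.1962, 7.0000)
after link 4: o_4 = (-4.7321, -6.1962, 12.0000)
after link 5: o_5 = (-4.7321, -6.1962, 14.0000)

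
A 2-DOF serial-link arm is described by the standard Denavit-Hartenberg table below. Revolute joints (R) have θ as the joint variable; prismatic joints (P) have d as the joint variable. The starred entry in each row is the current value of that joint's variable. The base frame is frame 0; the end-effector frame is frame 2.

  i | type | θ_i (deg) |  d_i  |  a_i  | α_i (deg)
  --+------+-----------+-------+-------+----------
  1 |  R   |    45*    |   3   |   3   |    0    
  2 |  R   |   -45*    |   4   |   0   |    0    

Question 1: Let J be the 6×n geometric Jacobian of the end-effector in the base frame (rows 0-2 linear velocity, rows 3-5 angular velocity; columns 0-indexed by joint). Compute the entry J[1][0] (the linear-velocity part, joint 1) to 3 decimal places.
axis z_0 = ẑ; lever o_n−o_0 = (2.1213,2.1213,7.0000)
cross product → J_v[:, 0] = (-2.1213,2.1213,0.0000)
J_ω[:, 0] = z_0
entry J[1][0] = 2.1213

2.121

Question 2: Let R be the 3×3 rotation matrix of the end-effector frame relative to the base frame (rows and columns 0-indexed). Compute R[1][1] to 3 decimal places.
1.000

End-effector y-axis (col 1 of R) = (0.0000,1.0000,0.0000)
R[1][1] = 1.0000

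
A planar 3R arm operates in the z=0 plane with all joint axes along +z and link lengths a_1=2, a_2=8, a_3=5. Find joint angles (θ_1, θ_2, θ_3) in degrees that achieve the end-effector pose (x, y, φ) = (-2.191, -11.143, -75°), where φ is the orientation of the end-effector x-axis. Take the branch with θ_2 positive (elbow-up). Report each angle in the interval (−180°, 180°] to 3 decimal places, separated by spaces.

wrist centre = target − a_3·(cos φ, sin φ) = (-3.4851, -6.3134)
cos θ_2 = (52.0045−2²−8²)/(2·2·8) = -0.4999; θ_2 = 119.9906° (elbow-up)
β = atan2(-6.3134,-3.4851) = -118.8995°; ψ = atan2(6.9289,-1.9989) = 106.0920°
θ_1 = β − ψ = -224.9915°
θ_3 = φ − θ_1 − θ_2 = 30.0009° (wrapped to (-180°,180°])

135.009 119.991 30.001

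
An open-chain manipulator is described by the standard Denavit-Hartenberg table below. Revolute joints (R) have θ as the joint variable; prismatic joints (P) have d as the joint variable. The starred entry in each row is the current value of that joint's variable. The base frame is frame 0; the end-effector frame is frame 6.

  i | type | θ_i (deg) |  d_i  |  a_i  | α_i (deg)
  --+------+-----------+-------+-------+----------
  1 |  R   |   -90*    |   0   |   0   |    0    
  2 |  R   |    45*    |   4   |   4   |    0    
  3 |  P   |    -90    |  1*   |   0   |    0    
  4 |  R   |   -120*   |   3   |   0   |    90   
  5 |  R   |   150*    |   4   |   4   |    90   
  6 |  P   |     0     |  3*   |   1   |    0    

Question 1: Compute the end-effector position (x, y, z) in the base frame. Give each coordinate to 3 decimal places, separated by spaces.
7.425 -4.527 13.098

after link 1: o_1 = (0.0000, 0.0000, 0.0000)
after link 2: o_2 = (2.8284, -2.8284, 4.0000)
after link 3: o_3 = (2.8284, -2.8284, 5.0000)
after link 4: o_4 = (2.8284, -2.8284, 8.0000)
after link 5: o_5 = (7.5887, -5.1392, 10.0000)
after link 6: o_6 = (7.4246, -4.5268, 13.0981)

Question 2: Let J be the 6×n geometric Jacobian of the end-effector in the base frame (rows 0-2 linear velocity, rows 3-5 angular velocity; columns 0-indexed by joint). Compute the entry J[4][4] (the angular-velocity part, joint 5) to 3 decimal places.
axis z_4 = (0.9659,0.2588,0.0000); lever o_n−o_4 = (4.5962,-1.6984,5.0981)
cross product → J_v[:, 4] = (1.3195,-4.9244,-2.8301)
J_ω[:, 4] = z_4
entry J[4][4] = 0.2588

0.259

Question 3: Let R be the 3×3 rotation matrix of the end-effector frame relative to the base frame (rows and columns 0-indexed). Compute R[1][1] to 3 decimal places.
0.259

End-effector y-axis (col 1 of R) = (0.9659,0.2588,0.0000)
R[1][1] = 0.2588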